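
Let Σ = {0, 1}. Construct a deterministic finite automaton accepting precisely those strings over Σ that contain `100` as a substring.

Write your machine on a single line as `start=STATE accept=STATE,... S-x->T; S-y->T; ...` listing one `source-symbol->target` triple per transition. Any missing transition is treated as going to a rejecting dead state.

start=q0; accept=q3; q0-0->q0; q0-1->q1; q1-0->q2; q1-1->q1; q2-0->q3; q2-1->q1; q3-0->q3; q3-1->q3

Track how much of `100` has been matched so far: state q0 is no progress, q3 is the absorbing accept state reached once `100` has occurred. Intermediate states record partial matches; on a mismatch, fall back to the longest reusable overlap.
With 4 states:
        0   1  
>  q0   q0  q1 
   q1   q2  q1 
   q2   q3  q1 
 * q3   q3  q3 
(> = start, * = accepting)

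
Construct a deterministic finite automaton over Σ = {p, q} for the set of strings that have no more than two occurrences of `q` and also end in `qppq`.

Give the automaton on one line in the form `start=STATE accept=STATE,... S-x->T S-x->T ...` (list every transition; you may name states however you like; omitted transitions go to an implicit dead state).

start=S0 accept=S8 S0-p->S0 S0-q->S1 S1-p->S2 S1-q->S3 S2-p->S4 S2-q->S3 S3-p->S5 S3-q->S6 S4-p->S7 S4-q->S8 S5-p->S9 S5-q->S6 S6-p->S10 S6-q->S6 S7-p->S7 S7-q->S3 S8-p->S5 S8-q->S6 S9-p->S11 S9-q->S12 S10-p->S13 S10-q->S6 S11-p->S11 S11-q->S6 S12-p->S10 S12-q->S6 S13-p->S14 S13-q->S12 S14-p->S14 S14-q->S6

Handle the two conditions separately and then intersect. One (4 states) tracks the count of `q`s, saturating at 3; the other (5 states) tracks how much of the suffix `qppq` has currently been matched. Each combined state is a pair, one component from each; accept when both components accept.
          p    q  
>  S0     S0   S1 
   S1     S2   S3 
   S2     S4   S3 
   S3     S5   S6 
   S4     S7   S8 
   S5     S9   S6 
   S6    S10   S6 
   S7     S7   S3 
 * S8     S5   S6 
   S9    S11  S12 
   S10   S13   S6 
   S11   S11   S6 
   S12   S10   S6 
   S13   S14  S12 
   S14   S14   S6 
(> = start, * = accepting)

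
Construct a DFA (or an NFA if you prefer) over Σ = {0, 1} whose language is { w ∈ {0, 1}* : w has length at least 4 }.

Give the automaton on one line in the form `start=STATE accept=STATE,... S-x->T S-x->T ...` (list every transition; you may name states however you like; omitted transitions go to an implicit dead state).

Count input length up to 5: every symbol moves from s0 toward s5, which means 'more than 4' and absorbs. Accept from {s4, s5}.
A 6-state machine:
        0   1  
>  s0   s1  s1 
   s1   s2  s2 
   s2   s3  s3 
   s3   s4  s4 
 * s4   s5  s5 
 * s5   s5  s5 
(> = start, * = accepting)

start=s0 accept=s4,s5 s0-0->s1 s0-1->s1 s1-0->s2 s1-1->s2 s2-0->s3 s2-1->s3 s3-0->s4 s3-1->s4 s4-0->s5 s4-1->s5 s5-0->s5 s5-1->s5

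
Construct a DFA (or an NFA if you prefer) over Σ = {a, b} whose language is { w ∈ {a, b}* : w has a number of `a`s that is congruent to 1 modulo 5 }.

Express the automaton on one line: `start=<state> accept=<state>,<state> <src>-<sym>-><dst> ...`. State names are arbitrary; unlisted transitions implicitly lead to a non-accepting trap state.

start=s0 accept=s1 s0-a->s1 s0-b->s0 s1-a->s2 s1-b->s1 s2-a->s3 s2-b->s2 s3-a->s4 s3-b->s3 s4-a->s0 s4-b->s4

Keep the running count of `a`s modulo 5: each `a` advances along the cycle s0 → s1 → s2 → s3 → s4 → s0 while other symbols loop. Accept at s1.
        a   b  
>  s0   s1  s0 
 * s1   s2  s1 
   s2   s3  s2 
   s3   s4  s3 
   s4   s0  s4 
(> = start, * = accepting)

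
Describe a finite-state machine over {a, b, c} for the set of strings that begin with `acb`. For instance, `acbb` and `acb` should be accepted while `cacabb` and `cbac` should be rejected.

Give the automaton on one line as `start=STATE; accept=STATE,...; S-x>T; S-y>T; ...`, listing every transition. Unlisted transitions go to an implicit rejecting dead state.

Check the first 3 symbols one by one: S0 through S2 record how many have matched `acb` so far; any wrong symbol goes to the dead state S4. After all 3 match we enter the accepting sink S3.
With 5 states:
        a   b   c  
>  S0   S1  S4  S4 
   S1   S4  S4  S2 
   S2   S4  S3  S4 
 * S3   S3  S3  S3 
   S4   S4  S4  S4 
(> = start, * = accepting)

start=S0; accept=S3; S0-a>S1; S0-b>S4; S0-c>S4; S1-a>S4; S1-b>S4; S1-c>S2; S2-a>S4; S2-b>S3; S2-c>S4; S3-a>S3; S3-b>S3; S3-c>S3; S4-a>S4; S4-b>S4; S4-c>S4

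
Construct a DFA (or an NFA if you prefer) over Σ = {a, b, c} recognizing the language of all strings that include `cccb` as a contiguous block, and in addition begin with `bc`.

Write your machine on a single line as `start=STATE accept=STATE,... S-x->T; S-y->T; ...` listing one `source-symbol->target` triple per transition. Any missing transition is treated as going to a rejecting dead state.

Build one automaton per condition and run them in lockstep. One (5 states) tracks whether and how much of `cccb` has been seen; the other (4 states) tracks whether the input so far still matches the prefix `bc`. Each combined state is a pair, one component from each; accept when both components accept. Minimizing collapses redundant product states.
With 8 states:
        a   b   c  
>  S0   S1  S2  S1 
   S1   S1  S1  S1 
   S2   S1  S1  S3 
   S3   S4  S4  S5 
   S4   S4  S4  S3 
   S5   S4  S4  S6 
   S6   S4  S7  S6 
 * S7   S7  S7  S7 
(> = start, * = accepting)

start=S0; accept=S7; S0-a->S1; S0-b->S2; S0-c->S1; S1-a->S1; S1-b->S1; S1-c->S1; S2-a->S1; S2-b->S1; S2-c->S3; S3-a->S4; S3-b->S4; S3-c->S5; S4-a->S4; S4-b->S4; S4-c->S3; S5-a->S4; S5-b->S4; S5-c->S6; S6-a->S4; S6-b->S7; S6-c->S6; S7-a->S7; S7-b->S7; S7-c->S7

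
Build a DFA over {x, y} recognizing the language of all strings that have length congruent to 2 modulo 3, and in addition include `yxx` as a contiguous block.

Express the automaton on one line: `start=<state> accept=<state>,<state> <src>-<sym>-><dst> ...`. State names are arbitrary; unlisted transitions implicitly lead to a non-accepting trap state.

Run two small machines in parallel and take their product. The first has 3 states tracking the input length modulo 3; the second has 4 states tracking whether and how much of `yxx` has been seen. A product state is a pair (one from each), accepting exactly when both do.
       x  y 
>  A   B  C 
   B   D  E 
   C   F  E 
   D   A  G 
   E   H  G 
   F   I  G 
   G   J  C 
   H   K  C 
   I   K  K 
   J   L  E 
   K   L  L 
 * L   I  I 
(> = start, * = accepting)

start=A accept=L A-x->B A-y->C B-x->D B-y->E C-x->F C-y->E D-x->A D-y->G E-x->H E-y->G F-x->I F-y->G G-x->J G-y->C H-x->K H-y->C I-x->K I-y->K J-x->L J-y->E K-x->L K-y->L L-x->I L-y->I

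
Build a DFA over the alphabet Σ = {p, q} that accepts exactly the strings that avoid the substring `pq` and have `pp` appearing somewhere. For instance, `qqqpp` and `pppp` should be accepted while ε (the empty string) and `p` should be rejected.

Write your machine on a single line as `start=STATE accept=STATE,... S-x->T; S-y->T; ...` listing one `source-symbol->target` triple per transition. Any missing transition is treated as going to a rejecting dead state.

start=s0; accept=s2; s0-p->s1; s0-q->s0; s1-p->s2; s1-q->s3; s2-p->s2; s2-q->s3; s3-p->s3; s3-q->s3

Run two small machines in parallel and take their product. One (3 states) tracks partial matches of the forbidden pattern `pq`; the other (3 states) tracks whether and how much of `pp` has been seen. Each combined state is a pair, one component from each; accept when both components accept. Equivalent product states are then merged.
4 states suffice.
        p   q  
>  s0   s1  s0 
   s1   s2  s3 
 * s2   s2  s3 
   s3   s3  s3 
(> = start, * = accepting)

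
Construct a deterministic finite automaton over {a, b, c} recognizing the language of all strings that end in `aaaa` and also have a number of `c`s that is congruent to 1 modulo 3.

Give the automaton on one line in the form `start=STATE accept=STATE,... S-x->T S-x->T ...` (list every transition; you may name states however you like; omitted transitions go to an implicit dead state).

start=q0 accept=q6 q0-a->q0 q0-b->q0 q0-c->q1 q1-a->q2 q1-b->q1 q1-c->q3 q2-a->q4 q2-b->q1 q2-c->q3 q3-a->q3 q3-b->q3 q3-c->q0 q4-a->q5 q4-b->q1 q4-c->q3 q5-a->q6 q5-b->q1 q5-c->q3 q6-a->q6 q6-b->q1 q6-c->q3

Build one automaton per condition and run them in lockstep. One (5 states) tracks how much of the suffix `aaaa` has currently been matched; the other (3 states) tracks the count of `c`s modulo 3. Each combined state is a pair, one component from each; accept when both components accept. Minimizing collapses redundant product states.
        a   b   c  
>  q0   q0  q0  q1 
   q1   q2  q1  q3 
   q2   q4  q1  q3 
   q3   q3  q3  q0 
   q4   q5  q1  q3 
   q5   q6  q1  q3 
 * q6   q6  q1  q3 
(> = start, * = accepting)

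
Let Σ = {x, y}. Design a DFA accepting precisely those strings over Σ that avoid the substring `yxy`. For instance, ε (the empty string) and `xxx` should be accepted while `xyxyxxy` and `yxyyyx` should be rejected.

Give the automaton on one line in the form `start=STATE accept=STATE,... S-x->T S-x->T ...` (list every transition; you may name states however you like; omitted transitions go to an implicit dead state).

This is the complement of 'contains `yxy`'. Use the same substring-matching states — S0 through S3 holding how much of `yxy` has just been matched — but flip the accepting set: everything except the trap S3 accepts.
With 4 states:
        x   y  
>* S0   S0  S1 
 * S1   S2  S1 
 * S2   S0  S3 
   S3   S3  S3 
(> = start, * = accepting)

start=S0 accept=S0,S1,S2 S0-x->S0 S0-y->S1 S1-x->S2 S1-y->S1 S2-x->S0 S2-y->S3 S3-x->S3 S3-y->S3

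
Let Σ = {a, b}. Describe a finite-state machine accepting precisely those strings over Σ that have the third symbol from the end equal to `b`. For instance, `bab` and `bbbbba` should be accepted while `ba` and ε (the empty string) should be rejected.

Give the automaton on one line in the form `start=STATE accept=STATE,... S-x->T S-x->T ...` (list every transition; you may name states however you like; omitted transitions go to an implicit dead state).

Because acceptance depends on a position counted from the end, the machine has to buffer the most recent 3 symbols. Make each state the string of the last up-to-3 symbols read; on input `x` shift the window left and append `x`. Accept when the buffered window has length 3 and begins with `b`.
A 15-state machine:
          a    b  
>  q0     q1   q2 
   q1     q3   q4 
   q2     q5   q6 
   q3     q7   q8 
   q4     q9  q10 
   q5    q11  q12 
   q6    q13  q14 
   q7     q7   q8 
   q8     q9  q10 
   q9    q11  q12 
   q10   q13  q14 
 * q11    q7   q8 
 * q12    q9  q10 
 * q13   q11  q12 
 * q14   q13  q14 
(> = start, * = accepting)

start=q0 accept=q11,q12,q13,q14 q0-a->q1 q0-b->q2 q1-a->q3 q1-b->q4 q2-a->q5 q2-b->q6 q3-a->q7 q3-b->q8 q4-a->q9 q4-b->q10 q5-a->q11 q5-b->q12 q6-a->q13 q6-b->q14 q7-a->q7 q7-b->q8 q8-a->q9 q8-b->q10 q9-a->q11 q9-b->q12 q10-a->q13 q10-b->q14 q11-a->q7 q11-b->q8 q12-a->q9 q12-b->q10 q13-a->q11 q13-b->q12 q14-a->q13 q14-b->q14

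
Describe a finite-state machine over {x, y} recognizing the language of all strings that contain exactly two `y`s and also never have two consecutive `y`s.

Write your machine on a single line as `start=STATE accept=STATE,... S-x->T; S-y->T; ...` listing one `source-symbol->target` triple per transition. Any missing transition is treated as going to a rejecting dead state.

start=A; accept=E; A-x->A; A-y->B; B-x->C; B-y->D; C-x->C; C-y->E; D-x->D; D-y->D; E-x->E; E-y->D

Handle the two conditions separately and then intersect. The first has 4 states tracking the count of `y`s, saturating at 3; the second has 3 states tracking partial matches of the forbidden pattern `yy`. A product state is a pair (one from each), accepting exactly when both do. Equivalent product states are then merged.
A 5-state machine:
       x  y 
>  A   A  B 
   B   C  D 
   C   C  E 
   D   D  D 
 * E   E  D 
(> = start, * = accepting)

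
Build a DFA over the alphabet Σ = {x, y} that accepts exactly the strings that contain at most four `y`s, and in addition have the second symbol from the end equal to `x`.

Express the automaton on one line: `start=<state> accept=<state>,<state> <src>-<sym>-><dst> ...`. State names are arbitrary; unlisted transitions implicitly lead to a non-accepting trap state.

Handle the two conditions separately and then intersect. One (6 states) tracks the count of `y`s, saturating at 5; the other (7 states) tracks the last 2 symbols read. Each combined state is a pair, one component from each; accept when both components accept. Equivalent product states are then merged.
With 20 states:
          x    y  
>  q0     q1   q2 
   q1     q3   q4 
   q2     q5   q6 
 * q3     q3   q4 
 * q4     q5   q6 
   q5     q7   q8 
   q6     q9  q10 
 * q7     q7   q8 
 * q8     q9  q10 
   q9    q11  q12 
   q10   q13  q14 
 * q11   q11  q12 
 * q12   q13  q14 
   q13   q15  q16 
   q14   q17  q18 
 * q15   q15  q16 
 * q16   q17  q18 
   q17   q19  q18 
   q18   q18  q18 
 * q19   q19  q18 
(> = start, * = accepting)

start=q0 accept=q3,q4,q7,q8,q11,q12,q15,q16,q19 q0-x->q1 q0-y->q2 q1-x->q3 q1-y->q4 q2-x->q5 q2-y->q6 q3-x->q3 q3-y->q4 q4-x->q5 q4-y->q6 q5-x->q7 q5-y->q8 q6-x->q9 q6-y->q10 q7-x->q7 q7-y->q8 q8-x->q9 q8-y->q10 q9-x->q11 q9-y->q12 q10-x->q13 q10-y->q14 q11-x->q11 q11-y->q12 q12-x->q13 q12-y->q14 q13-x->q15 q13-y->q16 q14-x->q17 q14-y->q18 q15-x->q15 q15-y->q16 q16-x->q17 q16-y->q18 q17-x->q19 q17-y->q18 q18-x->q18 q18-y->q18 q19-x->q19 q19-y->q18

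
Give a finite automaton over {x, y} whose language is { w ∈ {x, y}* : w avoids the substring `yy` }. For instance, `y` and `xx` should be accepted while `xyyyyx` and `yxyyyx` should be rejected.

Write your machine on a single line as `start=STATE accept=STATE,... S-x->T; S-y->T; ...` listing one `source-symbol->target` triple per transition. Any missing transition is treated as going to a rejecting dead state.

Track partial matches of the forbidden pattern `yy`. State q2 is a dead state reached once `yy` has occurred; every other state accepts. q0 means no part of `yy` is currently matched.
A 3-state machine:
        x   y  
>* q0   q0  q1 
 * q1   q0  q2 
   q2   q2  q2 
(> = start, * = accepting)

start=q0; accept=q0,q1; q0-x->q0; q0-y->q1; q1-x->q0; q1-y->q2; q2-x->q2; q2-y->q2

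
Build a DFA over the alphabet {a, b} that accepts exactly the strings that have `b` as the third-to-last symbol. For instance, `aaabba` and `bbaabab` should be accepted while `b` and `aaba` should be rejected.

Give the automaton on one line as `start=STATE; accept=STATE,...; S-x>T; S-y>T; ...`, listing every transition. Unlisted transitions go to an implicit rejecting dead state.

start=q0; accept=q11,q12,q13,q14; q0-a>q1; q0-b>q2; q1-a>q3; q1-b>q4; q2-a>q5; q2-b>q6; q3-a>q7; q3-b>q8; q4-a>q9; q4-b>q10; q5-a>q11; q5-b>q12; q6-a>q13; q6-b>q14; q7-a>q7; q7-b>q8; q8-a>q9; q8-b>q10; q9-a>q11; q9-b>q12; q10-a>q13; q10-b>q14; q11-a>q7; q11-b>q8; q12-a>q9; q12-b>q10; q13-a>q11; q13-b>q12; q14-a>q13; q14-b>q14

A DFA must remember the last 3 symbols (since which symbol is third-to-last isn't known until the input ends). Use one state per possible window of the last ≤3 symbols; accept from those whose window starts with `b`.
With 15 states:
          a    b  
>  q0     q1   q2 
   q1     q3   q4 
   q2     q5   q6 
   q3     q7   q8 
   q4     q9  q10 
   q5    q11  q12 
   q6    q13  q14 
   q7     q7   q8 
   q8     q9  q10 
   q9    q11  q12 
   q10   q13  q14 
 * q11    q7   q8 
 * q12    q9  q10 
 * q13   q11  q12 
 * q14   q13  q14 
(> = start, * = accepting)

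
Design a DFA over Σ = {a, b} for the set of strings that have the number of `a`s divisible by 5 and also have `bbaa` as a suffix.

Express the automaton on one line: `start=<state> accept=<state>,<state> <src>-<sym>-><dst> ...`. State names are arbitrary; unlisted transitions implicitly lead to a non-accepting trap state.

start=q0 accept=q8 q0-a->q1 q0-b->q0 q1-a->q2 q1-b->q1 q2-a->q3 q2-b->q2 q3-a->q4 q3-b->q5 q4-a->q0 q4-b->q4 q5-a->q4 q5-b->q6 q6-a->q7 q6-b->q6 q7-a->q8 q7-b->q4 q8-a->q1 q8-b->q0

Handle the two conditions separately and then intersect. The first has 5 states tracking the count of `a`s modulo 5; the second has 5 states tracking how much of the suffix `bbaa` has currently been matched. A product state is a pair (one from each), accepting exactly when both do. Minimizing collapses redundant product states.
With 9 states:
        a   b  
>  q0   q1  q0 
   q1   q2  q1 
   q2   q3  q2 
   q3   q4  q5 
   q4   q0  q4 
   q5   q4  q6 
   q6   q7  q6 
   q7   q8  q4 
 * q8   q1  q0 
(> = start, * = accepting)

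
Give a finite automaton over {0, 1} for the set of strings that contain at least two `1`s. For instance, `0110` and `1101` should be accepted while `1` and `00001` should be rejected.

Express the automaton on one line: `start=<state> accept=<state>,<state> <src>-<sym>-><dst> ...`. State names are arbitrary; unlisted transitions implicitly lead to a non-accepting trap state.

start=A accept=C,D A-0->A A-1->B B-0->B B-1->C C-0->C C-1->D D-0->D D-1->D

Only the number of `1`s matters, and only up to 3. Make a chain A → B → C → D advanced by each `1` (with D absorbing); every other symbol self-loops. The accepting set is {C, D}.
A 4-state machine:
       0  1 
>  A   A  B 
   B   B  C 
 * C   C  D 
 * D   D  D 
(> = start, * = accepting)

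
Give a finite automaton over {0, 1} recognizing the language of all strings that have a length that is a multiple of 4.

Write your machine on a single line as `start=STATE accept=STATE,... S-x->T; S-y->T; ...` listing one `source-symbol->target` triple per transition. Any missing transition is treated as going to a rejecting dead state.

start=s0; accept=s0; s0-0->s1; s0-1->s1; s1-0->s2; s1-1->s2; s2-0->s3; s2-1->s3; s3-0->s0; s3-1->s0

Only the length mod 4 matters, so use a 4-cycle: from any state, every input symbol moves to the next state, wrapping s3 back to s0. Mark s0 accepting.
With 4 states:
        0   1  
>* s0   s1  s1 
   s1   s2  s2 
   s2   s3  s3 
   s3   s0  s0 
(> = start, * = accepting)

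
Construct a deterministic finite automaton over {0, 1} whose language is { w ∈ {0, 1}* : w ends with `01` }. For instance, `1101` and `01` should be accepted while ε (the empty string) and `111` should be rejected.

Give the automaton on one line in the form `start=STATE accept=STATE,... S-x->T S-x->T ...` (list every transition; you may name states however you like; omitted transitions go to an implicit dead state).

start=S0 accept=S2 S0-0->S1 S0-1->S0 S1-0->S1 S1-1->S2 S2-0->S1 S2-1->S0

Let each state record the length of the longest suffix of the input read so far that is also a prefix of `01`. S1 means the last symbol is `0`; S2 means the last 2 symbols are `01`. Accept only at S2, where the string currently ends in `01`.
A 3-state machine:
        0   1  
>  S0   S1  S0 
   S1   S1  S2 
 * S2   S1  S0 
(> = start, * = accepting)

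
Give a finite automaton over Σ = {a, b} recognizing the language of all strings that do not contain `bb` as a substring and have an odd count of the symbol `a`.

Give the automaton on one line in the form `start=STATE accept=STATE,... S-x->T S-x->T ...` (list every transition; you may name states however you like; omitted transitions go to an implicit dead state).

start=q0 accept=q1,q3 q0-a->q1 q0-b->q2 q1-a->q0 q1-b->q3 q2-a->q1 q2-b->q4 q3-a->q0 q3-b->q4 q4-a->q4 q4-b->q4

Run two small machines in parallel and take their product. One (3 states) tracks partial matches of the forbidden pattern `bb`; the other (2 states) tracks the count of `a`s modulo 2. Each combined state is a pair, one component from each; accept when both components accept. After merging equivalent states the machine shrinks.
With 5 states:
        a   b  
>  q0   q1  q2 
 * q1   q0  q3 
   q2   q1  q4 
 * q3   q0  q4 
   q4   q4  q4 
(> = start, * = accepting)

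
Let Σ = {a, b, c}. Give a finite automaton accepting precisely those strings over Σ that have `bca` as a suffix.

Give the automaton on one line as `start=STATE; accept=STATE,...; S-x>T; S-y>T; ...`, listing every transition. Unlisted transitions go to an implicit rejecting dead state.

Remember how much of `bca` the current input suffix matches. State q0 means no match yet; q1 means the last symbol is `b`; q2 means the last 2 symbols are `bc`; q3 means the last 3 symbols are `bca`. Only q3 accepts. On a mismatch, fall back to the longest proper suffix that is still a prefix of `bca`.
        a   b   c  
>  q0   q0  q1  q0 
   q1   q0  q1  q2 
   q2   q3  q1  q0 
 * q3   q0  q1  q0 
(> = start, * = accepting)

start=q0; accept=q3; q0-a>q0; q0-b>q1; q0-c>q0; q1-a>q0; q1-b>q1; q1-c>q2; q2-a>q3; q2-b>q1; q2-c>q0; q3-a>q0; q3-b>q1; q3-c>q0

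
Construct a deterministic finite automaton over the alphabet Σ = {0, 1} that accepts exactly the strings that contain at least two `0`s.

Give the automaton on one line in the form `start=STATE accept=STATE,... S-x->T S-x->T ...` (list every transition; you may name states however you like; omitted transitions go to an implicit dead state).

Count `0`s, saturating at 3: states q0 through q2 mean 0 through 2 `0`s seen; q3 means more than 2. Each `0` increments (capped at q3); other symbols loop. Accept from {q2, q3}.
4 states suffice.
        0   1  
>  q0   q1  q0 
   q1   q2  q1 
 * q2   q3  q2 
 * q3   q3  q3 
(> = start, * = accepting)

start=q0 accept=q2,q3 q0-0->q1 q0-1->q0 q1-0->q2 q1-1->q1 q2-0->q3 q2-1->q2 q3-0->q3 q3-1->q3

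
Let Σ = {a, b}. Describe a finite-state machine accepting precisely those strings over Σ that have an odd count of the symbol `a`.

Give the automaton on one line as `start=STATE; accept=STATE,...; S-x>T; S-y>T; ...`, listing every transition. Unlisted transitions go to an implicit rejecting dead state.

start=q0; accept=q1; q0-a>q1; q0-b>q0; q1-a>q0; q1-b>q1

The only thing that matters is how many `a`s have appeared, reduced mod 2. Use one state per residue: q0 for 0, …, q1 for 1. Reading `a` moves to the next residue; anything else stays put. q1 is accepting.
        a   b  
>  q0   q1  q0 
 * q1   q0  q1 
(> = start, * = accepting)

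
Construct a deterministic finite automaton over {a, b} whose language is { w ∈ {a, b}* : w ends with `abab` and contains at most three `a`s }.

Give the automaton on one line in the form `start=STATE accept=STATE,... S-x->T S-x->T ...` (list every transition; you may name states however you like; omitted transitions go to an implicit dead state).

start=S0 accept=S9,S10 S0-a->S1 S0-b->S0 S1-a->S2 S1-b->S3 S2-a->S4 S2-b->S5 S3-a->S6 S3-b->S7 S4-a->S4 S4-b->S4 S5-a->S8 S5-b->S4 S6-a->S4 S6-b->S9 S7-a->S2 S7-b->S7 S8-a->S4 S8-b->S10 S9-a->S8 S9-b->S4 S10-a->S4 S10-b->S4

Handle the two conditions separately and then intersect. One (5 states) tracks how much of the suffix `abab` has currently been matched; the other (5 states) tracks the count of `a`s, saturating at 4. Each combined state is a pair, one component from each; accept when both components accept. Minimizing collapses redundant product states.
An 11-state machine:
          a    b  
>  S0     S1   S0 
   S1     S2   S3 
   S2     S4   S5 
   S3     S6   S7 
   S4     S4   S4 
   S5     S8   S4 
   S6     S4   S9 
   S7     S2   S7 
   S8     S4  S10 
 * S9     S8   S4 
 * S10    S4   S4 
(> = start, * = accepting)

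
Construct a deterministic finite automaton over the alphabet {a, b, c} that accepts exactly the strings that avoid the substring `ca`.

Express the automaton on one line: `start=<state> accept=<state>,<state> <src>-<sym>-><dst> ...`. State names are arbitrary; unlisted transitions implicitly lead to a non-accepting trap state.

This is the complement of 'contains `ca`'. Use the same substring-matching states — s0 through s2 holding how much of `ca` has just been matched — but flip the accepting set: everything except the trap s2 accepts.
        a   b   c  
>* s0   s0  s0  s1 
 * s1   s2  s0  s1 
   s2   s2  s2  s2 
(> = start, * = accepting)

start=s0 accept=s0,s1 s0-a->s0 s0-b->s0 s0-c->s1 s1-a->s2 s1-b->s0 s1-c->s1 s2-a->s2 s2-b->s2 s2-c->s2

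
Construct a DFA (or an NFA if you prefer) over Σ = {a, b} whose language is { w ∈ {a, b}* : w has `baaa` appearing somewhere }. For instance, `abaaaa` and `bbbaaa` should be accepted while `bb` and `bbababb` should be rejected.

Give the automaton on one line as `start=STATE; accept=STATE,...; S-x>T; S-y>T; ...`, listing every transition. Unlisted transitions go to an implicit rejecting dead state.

Track how much of `baaa` has been matched so far: state s0 is no progress, s4 is the absorbing accept state reached once `baaa` has occurred. Intermediate states record partial matches; on a mismatch, fall back to the longest reusable overlap.
5 states suffice.
        a   b  
>  s0   s0  s1 
   s1   s2  s1 
   s2   s3  s1 
   s3   s4  s1 
 * s4   s4  s4 
(> = start, * = accepting)

start=s0; accept=s4; s0-a>s0; s0-b>s1; s1-a>s2; s1-b>s1; s2-a>s3; s2-b>s1; s3-a>s4; s3-b>s1; s4-a>s4; s4-b>s4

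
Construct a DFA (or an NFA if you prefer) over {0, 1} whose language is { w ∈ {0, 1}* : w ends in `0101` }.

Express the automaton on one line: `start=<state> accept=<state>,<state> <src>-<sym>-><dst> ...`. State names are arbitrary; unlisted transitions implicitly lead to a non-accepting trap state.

start=A accept=E A-0->B A-1->A B-0->B B-1->C C-0->D C-1->A D-0->B D-1->E E-0->D E-1->A

Remember how much of `0101` the current input suffix matches. State A means no match yet; B means the last symbol is `0`; C means the last 2 symbols are `01`; D means the last 3 symbols are `010`; E means the last 4 symbols are `0101`. Only E accepts. On a mismatch, fall back to the longest proper suffix that is still a prefix of `0101`.
With 5 states:
       0  1 
>  A   B  A 
   B   B  C 
   C   D  A 
   D   B  E 
 * E   D  A 
(> = start, * = accepting)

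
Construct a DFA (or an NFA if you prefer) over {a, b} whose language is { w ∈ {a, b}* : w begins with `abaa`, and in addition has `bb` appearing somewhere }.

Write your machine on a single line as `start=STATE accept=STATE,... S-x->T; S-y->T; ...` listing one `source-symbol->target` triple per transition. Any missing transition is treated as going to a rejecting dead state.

Build one automaton per condition and run them in lockstep. One (6 states) tracks whether the input so far still matches the prefix `abaa`; the other (3 states) tracks whether and how much of `bb` has been seen. Each combined state is a pair, one component from each; accept when both components accept. Equivalent product states are then merged.
An 8-state machine:
        a   b  
>  S0   S1  S2 
   S1   S2  S3 
   S2   S2  S2 
   S3   S4  S2 
   S4   S5  S2 
   S5   S5  S6 
   S6   S5  S7 
 * S7   S7  S7 
(> = start, * = accepting)

start=S0; accept=S7; S0-a->S1; S0-b->S2; S1-a->S2; S1-b->S3; S2-a->S2; S2-b->S2; S3-a->S4; S3-b->S2; S4-a->S5; S4-b->S2; S5-a->S5; S5-b->S6; S6-a->S5; S6-b->S7; S7-a->S7; S7-b->S7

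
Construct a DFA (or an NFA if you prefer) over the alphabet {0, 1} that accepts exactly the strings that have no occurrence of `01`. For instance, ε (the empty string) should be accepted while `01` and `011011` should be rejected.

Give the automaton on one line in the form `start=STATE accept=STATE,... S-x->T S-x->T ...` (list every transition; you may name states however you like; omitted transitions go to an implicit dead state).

start=s0 accept=s0,s1 s0-0->s1 s0-1->s0 s1-0->s1 s1-1->s2 s2-0->s2 s2-1->s2

Track partial matches of the forbidden pattern `01`. State s2 is a dead state reached once `01` has occurred; every other state accepts. s0 means no part of `01` is currently matched.
3 states suffice.
        0   1  
>* s0   s1  s0 
 * s1   s1  s2 
   s2   s2  s2 
(> = start, * = accepting)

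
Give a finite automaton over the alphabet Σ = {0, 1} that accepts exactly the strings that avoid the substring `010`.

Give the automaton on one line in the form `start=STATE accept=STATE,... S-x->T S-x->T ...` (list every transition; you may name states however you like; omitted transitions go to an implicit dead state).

start=S0 accept=S0,S1,S2 S0-0->S1 S0-1->S0 S1-0->S1 S1-1->S2 S2-0->S3 S2-1->S0 S3-0->S3 S3-1->S3

Track partial matches of the forbidden pattern `010`. State S3 is a dead state reached once `010` has occurred; every other state accepts. S0 means no part of `010` is currently matched.
4 states suffice.
        0   1  
>* S0   S1  S0 
 * S1   S1  S2 
 * S2   S3  S0 
   S3   S3  S3 
(> = start, * = accepting)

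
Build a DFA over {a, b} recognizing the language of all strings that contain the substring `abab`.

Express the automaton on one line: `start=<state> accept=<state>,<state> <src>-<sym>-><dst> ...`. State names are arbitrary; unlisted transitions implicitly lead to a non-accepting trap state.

Track how much of `abab` has been matched so far: state s0 is no progress, s4 is the absorbing accept state reached once `abab` has occurred. Intermediate states record partial matches; on a mismatch, fall back to the longest reusable overlap.
A 5-state machine:
        a   b  
>  s0   s1  s0 
   s1   s1  s2 
   s2   s3  s0 
   s3   s1  s4 
 * s4   s4  s4 
(> = start, * = accepting)

start=s0 accept=s4 s0-a->s1 s0-b->s0 s1-a->s1 s1-b->s2 s2-a->s3 s2-b->s0 s3-a->s1 s3-b->s4 s4-a->s4 s4-b->s4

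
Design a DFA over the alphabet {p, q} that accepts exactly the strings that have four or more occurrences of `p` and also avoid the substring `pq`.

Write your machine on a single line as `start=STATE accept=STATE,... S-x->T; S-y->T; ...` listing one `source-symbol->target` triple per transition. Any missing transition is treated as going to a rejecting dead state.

Handle the two conditions separately and then intersect. One (6 states) tracks the count of `p`s, saturating at 5; the other (3 states) tracks partial matches of the forbidden pattern `pq`. Each combined state is a pair, one component from each; accept when both components accept. Minimizing collapses redundant product states.
        p   q  
>  s0   s1  s0 
   s1   s2  s3 
   s2   s4  s3 
   s3   s3  s3 
   s4   s5  s3 
 * s5   s5  s3 
(> = start, * = accepting)

start=s0; accept=s5; s0-p->s1; s0-q->s0; s1-p->s2; s1-q->s3; s2-p->s4; s2-q->s3; s3-p->s3; s3-q->s3; s4-p->s5; s4-q->s3; s5-p->s5; s5-q->s3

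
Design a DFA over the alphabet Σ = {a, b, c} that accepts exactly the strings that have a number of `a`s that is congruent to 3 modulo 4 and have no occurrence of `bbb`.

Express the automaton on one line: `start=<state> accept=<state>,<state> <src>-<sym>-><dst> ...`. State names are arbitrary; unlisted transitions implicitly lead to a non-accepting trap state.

start=q0 accept=q6,q10,q13 q0-a->q1 q0-b->q2 q0-c->q0 q1-a->q3 q1-b->q4 q1-c->q1 q2-a->q1 q2-b->q5 q2-c->q0 q3-a->q6 q3-b->q7 q3-c->q3 q4-a->q3 q4-b->q8 q4-c->q1 q5-a->q1 q5-b->q9 q5-c->q0 q6-a->q0 q6-b->q10 q6-c->q6 q7-a->q6 q7-b->q11 q7-c->q3 q8-a->q3 q8-b->q12 q8-c->q1 q9-a->q12 q9-b->q9 q9-c->q9 q10-a->q0 q10-b->q13 q10-c->q6 q11-a->q6 q11-b->q14 q11-c->q3 q12-a->q14 q12-b->q12 q12-c->q12 q13-a->q0 q13-b->q15 q13-c->q6 q14-a->q15 q14-b->q14 q14-c->q14 q15-a->q9 q15-b->q15 q15-c->q15

Run two small machines in parallel and take their product. One (4 states) tracks the count of `a`s modulo 4; the other (4 states) tracks partial matches of the forbidden pattern `bbb`. Each combined state is a pair, one component from each; accept when both components accept.
With 16 states:
          a    b    c  
>  q0     q1   q2   q0 
   q1     q3   q4   q1 
   q2     q1   q5   q0 
   q3     q6   q7   q3 
   q4     q3   q8   q1 
   q5     q1   q9   q0 
 * q6     q0  q10   q6 
   q7     q6  q11   q3 
   q8     q3  q12   q1 
   q9    q12   q9   q9 
 * q10    q0  q13   q6 
   q11    q6  q14   q3 
   q12   q14  q12  q12 
 * q13    q0  q15   q6 
   q14   q15  q14  q14 
   q15    q9  q15  q15 
(> = start, * = accepting)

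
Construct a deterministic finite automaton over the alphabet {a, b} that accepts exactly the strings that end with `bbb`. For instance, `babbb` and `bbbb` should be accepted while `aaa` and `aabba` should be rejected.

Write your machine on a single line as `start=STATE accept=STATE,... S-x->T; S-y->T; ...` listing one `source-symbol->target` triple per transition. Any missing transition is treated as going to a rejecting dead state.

start=q0; accept=q3; q0-a->q0; q0-b->q1; q1-a->q0; q1-b->q2; q2-a->q0; q2-b->q3; q3-a->q0; q3-b->q3

Let each state record the length of the longest suffix of the input read so far that is also a prefix of `bbb`. q1 means the last symbol is `b`; q2 means the last 2 symbols are `bb`; q3 means the last 3 symbols are `bbb`. Accept only at q3, where the string currently ends in `bbb`.
A 4-state machine:
        a   b  
>  q0   q0  q1 
   q1   q0  q2 
   q2   q0  q3 
 * q3   q0  q3 
(> = start, * = accepting)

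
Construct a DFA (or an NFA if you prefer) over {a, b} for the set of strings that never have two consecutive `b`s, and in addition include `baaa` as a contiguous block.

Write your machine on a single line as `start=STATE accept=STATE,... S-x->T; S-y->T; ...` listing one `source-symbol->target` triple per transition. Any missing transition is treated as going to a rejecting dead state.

start=q0; accept=q6,q8; q0-a->q0; q0-b->q1; q1-a->q2; q1-b->q3; q2-a->q4; q2-b->q1; q3-a->q5; q3-b->q3; q4-a->q6; q4-b->q1; q5-a->q7; q5-b->q3; q6-a->q6; q6-b->q8; q7-a->q9; q7-b->q3; q8-a->q6; q8-b->q9; q9-a->q9; q9-b->q9

Build one automaton per condition and run them in lockstep. The first has 3 states tracking partial matches of the forbidden pattern `bb`; the second has 5 states tracking whether and how much of `baaa` has been seen. A product state is a pair (one from each), accepting exactly when both do.
A 10-state machine:
        a   b  
>  q0   q0  q1 
   q1   q2  q3 
   q2   q4  q1 
   q3   q5  q3 
   q4   q6  q1 
   q5   q7  q3 
 * q6   q6  q8 
   q7   q9  q3 
 * q8   q6  q9 
   q9   q9  q9 
(> = start, * = accepting)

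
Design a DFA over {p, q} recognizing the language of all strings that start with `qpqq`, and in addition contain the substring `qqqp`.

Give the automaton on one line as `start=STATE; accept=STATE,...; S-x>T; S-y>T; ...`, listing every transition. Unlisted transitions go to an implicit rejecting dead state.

Handle the two conditions separately and then intersect. One (6 states) tracks whether the input so far still matches the prefix `qpqq`; the other (5 states) tracks whether and how much of `qqqp` has been seen. Each combined state is a pair, one component from each; accept when both components accept.
With 14 states:
          p    q  
>  s0     s1   s2 
   s1     s1   s3 
   s2     s4   s5 
   s3     s1   s5 
   s4     s1   s6 
   s5     s1   s7 
   s6     s1   s8 
   s7     s9   s7 
   s8    s10  s11 
   s9     s9   s9 
   s10   s10  s12 
   s11   s13  s11 
   s12   s10   s8 
 * s13   s13  s13 
(> = start, * = accepting)

start=s0; accept=s13; s0-p>s1; s0-q>s2; s1-p>s1; s1-q>s3; s2-p>s4; s2-q>s5; s3-p>s1; s3-q>s5; s4-p>s1; s4-q>s6; s5-p>s1; s5-q>s7; s6-p>s1; s6-q>s8; s7-p>s9; s7-q>s7; s8-p>s10; s8-q>s11; s9-p>s9; s9-q>s9; s10-p>s10; s10-q>s12; s11-p>s13; s11-q>s11; s12-p>s10; s12-q>s8; s13-p>s13; s13-q>s13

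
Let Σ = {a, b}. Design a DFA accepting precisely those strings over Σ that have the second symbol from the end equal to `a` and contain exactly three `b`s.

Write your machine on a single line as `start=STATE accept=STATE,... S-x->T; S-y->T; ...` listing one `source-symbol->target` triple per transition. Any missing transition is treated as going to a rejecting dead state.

Build one automaton per condition and run them in lockstep. The first has 7 states tracking the last 2 symbols read; the second has 5 states tracking the count of `b`s, saturating at 4. A product state is a pair (one from each), accepting exactly when both do. Minimizing collapses redundant product states.
9 states suffice.
        a   b  
>  q0   q0  q1 
   q1   q1  q2 
   q2   q3  q4 
   q3   q3  q5 
   q4   q6  q7 
 * q5   q6  q7 
   q6   q8  q7 
   q7   q7  q7 
 * q8   q8  q7 
(> = start, * = accepting)

start=q0; accept=q5,q8; q0-a->q0; q0-b->q1; q1-a->q1; q1-b->q2; q2-a->q3; q2-b->q4; q3-a->q3; q3-b->q5; q4-a->q6; q4-b->q7; q5-a->q6; q5-b->q7; q6-a->q8; q6-b->q7; q7-a->q7; q7-b->q7; q8-a->q8; q8-b->q7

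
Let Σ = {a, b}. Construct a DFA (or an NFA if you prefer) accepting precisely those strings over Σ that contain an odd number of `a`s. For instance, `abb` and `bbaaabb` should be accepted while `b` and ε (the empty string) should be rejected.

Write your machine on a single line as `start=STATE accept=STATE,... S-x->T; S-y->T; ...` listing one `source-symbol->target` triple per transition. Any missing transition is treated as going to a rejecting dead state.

start=S0; accept=S1; S0-a->S1; S0-b->S0; S1-a->S0; S1-b->S1

Keep the running count of `a`s modulo 2: each `a` advances along the cycle S0 → S1 → S0 while other symbols loop. Accept at S1.
With 2 states:
        a   b  
>  S0   S1  S0 
 * S1   S0  S1 
(> = start, * = accepting)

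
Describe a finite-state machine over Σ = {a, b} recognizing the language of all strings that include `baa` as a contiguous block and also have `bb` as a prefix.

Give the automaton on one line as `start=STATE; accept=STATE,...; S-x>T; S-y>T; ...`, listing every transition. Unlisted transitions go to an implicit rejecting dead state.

start=q0; accept=q5; q0-a>q1; q0-b>q2; q1-a>q1; q1-b>q1; q2-a>q1; q2-b>q3; q3-a>q4; q3-b>q3; q4-a>q5; q4-b>q3; q5-a>q5; q5-b>q5

Build one automaton per condition and run them in lockstep. One (4 states) tracks whether and how much of `baa` has been seen; the other (4 states) tracks whether the input so far still matches the prefix `bb`. Each combined state is a pair, one component from each; accept when both components accept. Minimizing collapses redundant product states.
        a   b  
>  q0   q1  q2 
   q1   q1  q1 
   q2   q1  q3 
   q3   q4  q3 
   q4   q5  q3 
 * q5   q5  q5 
(> = start, * = accepting)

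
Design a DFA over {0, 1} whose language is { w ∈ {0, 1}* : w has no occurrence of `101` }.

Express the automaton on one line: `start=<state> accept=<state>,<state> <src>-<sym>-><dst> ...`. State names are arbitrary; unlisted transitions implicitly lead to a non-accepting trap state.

start=A accept=A,B,C A-0->A A-1->B B-0->C B-1->B C-0->A C-1->D D-0->D D-1->D

Track partial matches of the forbidden pattern `101`. State D is a dead state reached once `101` has occurred; every other state accepts. A means no part of `101` is currently matched.
With 4 states:
       0  1 
>* A   A  B 
 * B   C  B 
 * C   A  D 
   D   D  D 
(> = start, * = accepting)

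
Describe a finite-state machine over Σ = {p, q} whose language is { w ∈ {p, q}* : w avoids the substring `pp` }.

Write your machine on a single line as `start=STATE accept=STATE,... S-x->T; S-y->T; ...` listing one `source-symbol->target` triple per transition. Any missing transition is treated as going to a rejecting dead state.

Track partial matches of the forbidden pattern `pp`. State s2 is a dead state reached once `pp` has occurred; every other state accepts. s0 means no part of `pp` is currently matched.
With 3 states:
        p   q  
>* s0   s1  s0 
 * s1   s2  s0 
   s2   s2  s2 
(> = start, * = accepting)

start=s0; accept=s0,s1; s0-p->s1; s0-q->s0; s1-p->s2; s1-q->s0; s2-p->s2; s2-q->s2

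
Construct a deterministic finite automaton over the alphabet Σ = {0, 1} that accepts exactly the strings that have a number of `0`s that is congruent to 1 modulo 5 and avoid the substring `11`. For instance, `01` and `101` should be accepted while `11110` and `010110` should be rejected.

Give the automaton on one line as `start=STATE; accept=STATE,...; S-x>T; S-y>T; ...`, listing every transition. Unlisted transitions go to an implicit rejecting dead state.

Handle the two conditions separately and then intersect. One (5 states) tracks the count of `0`s modulo 5; the other (3 states) tracks partial matches of the forbidden pattern `11`. Each combined state is a pair, one component from each; accept when both components accept.
A 15-state machine:
          0    1  
>  q0     q1   q2 
 * q1     q3   q4 
   q2     q1   q5 
   q3     q6   q7 
 * q4     q3   q8 
   q5     q8   q5 
   q6     q9  q10 
   q7     q6  q11 
   q8    q11   q8 
   q9     q0  q12 
   q10    q9  q13 
   q11   q13  q11 
   q12    q0  q14 
   q13   q14  q13 
   q14    q5  q14 
(> = start, * = accepting)

start=q0; accept=q1,q4; q0-0>q1; q0-1>q2; q1-0>q3; q1-1>q4; q2-0>q1; q2-1>q5; q3-0>q6; q3-1>q7; q4-0>q3; q4-1>q8; q5-0>q8; q5-1>q5; q6-0>q9; q6-1>q10; q7-0>q6; q7-1>q11; q8-0>q11; q8-1>q8; q9-0>q0; q9-1>q12; q10-0>q9; q10-1>q13; q11-0>q13; q11-1>q11; q12-0>q0; q12-1>q14; q13-0>q14; q13-1>q13; q14-0>q5; q14-1>q14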